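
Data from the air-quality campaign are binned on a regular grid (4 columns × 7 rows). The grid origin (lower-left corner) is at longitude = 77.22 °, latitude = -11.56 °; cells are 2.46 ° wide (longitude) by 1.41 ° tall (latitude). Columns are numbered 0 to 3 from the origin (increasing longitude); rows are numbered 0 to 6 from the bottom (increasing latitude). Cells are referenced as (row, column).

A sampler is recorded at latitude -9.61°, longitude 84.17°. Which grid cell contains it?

(1, 2)

Column index: ⌊(84.17 − 77.22) / 2.46⌋ = ⌊2.825⌋ = 2
Row offset from origin: ⌊(-9.61 − -11.56) / 1.41⌋ = ⌊1.383⌋ = 1 → row 1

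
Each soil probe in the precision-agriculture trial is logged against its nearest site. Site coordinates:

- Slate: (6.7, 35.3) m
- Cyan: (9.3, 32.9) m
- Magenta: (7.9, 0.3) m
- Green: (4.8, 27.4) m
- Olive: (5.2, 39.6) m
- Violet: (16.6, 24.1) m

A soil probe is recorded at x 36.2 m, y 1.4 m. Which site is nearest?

Magenta

Squared distances to each site:
Slate: 2019.460; Cyan: 1715.860; Magenta: 802.100; Green: 1661.960; Olive: 2420.240; Violet: 899.450.
Minimum at Magenta.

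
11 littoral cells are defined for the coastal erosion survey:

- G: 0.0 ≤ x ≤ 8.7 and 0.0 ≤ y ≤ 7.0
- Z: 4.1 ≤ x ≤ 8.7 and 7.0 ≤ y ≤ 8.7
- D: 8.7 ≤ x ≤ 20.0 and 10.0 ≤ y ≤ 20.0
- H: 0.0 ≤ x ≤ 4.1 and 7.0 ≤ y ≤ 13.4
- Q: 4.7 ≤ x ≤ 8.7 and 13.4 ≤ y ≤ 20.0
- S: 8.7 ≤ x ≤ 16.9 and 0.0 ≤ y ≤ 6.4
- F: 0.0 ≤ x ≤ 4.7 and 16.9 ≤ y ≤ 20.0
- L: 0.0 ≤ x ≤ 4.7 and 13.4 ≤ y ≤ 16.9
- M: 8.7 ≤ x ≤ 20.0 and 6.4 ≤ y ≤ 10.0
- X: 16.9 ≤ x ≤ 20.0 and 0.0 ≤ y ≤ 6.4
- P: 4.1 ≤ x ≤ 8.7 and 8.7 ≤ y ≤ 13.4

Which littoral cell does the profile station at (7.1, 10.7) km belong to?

The point has x = 7.1 and y = 10.7.
Only P satisfies 4.1 ≤ x ≤ 8.7 and 8.7 ≤ y ≤ 13.4.

P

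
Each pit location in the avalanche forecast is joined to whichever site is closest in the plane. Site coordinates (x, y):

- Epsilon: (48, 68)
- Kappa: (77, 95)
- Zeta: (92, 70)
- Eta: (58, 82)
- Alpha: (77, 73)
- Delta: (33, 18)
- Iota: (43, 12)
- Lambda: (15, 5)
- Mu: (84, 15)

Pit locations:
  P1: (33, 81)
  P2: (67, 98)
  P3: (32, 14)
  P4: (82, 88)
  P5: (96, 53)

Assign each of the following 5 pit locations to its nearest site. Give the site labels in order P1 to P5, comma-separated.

Epsilon, Kappa, Delta, Kappa, Zeta

P1 → Epsilon (d²=394.00)
P2 → Kappa (d²=109.00)
P3 → Delta (d²=17.00)
P4 → Kappa (d²=74.00)
P5 → Zeta (d²=305.00)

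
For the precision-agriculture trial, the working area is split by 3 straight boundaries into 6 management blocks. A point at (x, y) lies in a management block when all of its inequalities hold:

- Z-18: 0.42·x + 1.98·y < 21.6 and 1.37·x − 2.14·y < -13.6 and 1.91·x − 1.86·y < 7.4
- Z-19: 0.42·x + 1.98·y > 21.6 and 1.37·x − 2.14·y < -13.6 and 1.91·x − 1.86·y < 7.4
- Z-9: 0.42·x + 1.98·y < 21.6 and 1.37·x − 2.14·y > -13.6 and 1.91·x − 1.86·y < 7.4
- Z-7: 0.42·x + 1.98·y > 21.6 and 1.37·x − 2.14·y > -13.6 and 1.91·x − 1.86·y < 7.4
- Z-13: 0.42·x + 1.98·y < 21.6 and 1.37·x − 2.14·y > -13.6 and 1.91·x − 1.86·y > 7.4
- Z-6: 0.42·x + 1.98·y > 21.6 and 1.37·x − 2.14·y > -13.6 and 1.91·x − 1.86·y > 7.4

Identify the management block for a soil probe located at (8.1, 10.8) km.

0.42·8.1 + 1.98·10.8 = 24.786, which is > 21.6
1.37·8.1 − 2.14·10.8 = -12.015, which is > -13.6
1.91·8.1 − 1.86·10.8 = -4.617, which is < 7.4
This sign pattern matches Z-7.

Z-7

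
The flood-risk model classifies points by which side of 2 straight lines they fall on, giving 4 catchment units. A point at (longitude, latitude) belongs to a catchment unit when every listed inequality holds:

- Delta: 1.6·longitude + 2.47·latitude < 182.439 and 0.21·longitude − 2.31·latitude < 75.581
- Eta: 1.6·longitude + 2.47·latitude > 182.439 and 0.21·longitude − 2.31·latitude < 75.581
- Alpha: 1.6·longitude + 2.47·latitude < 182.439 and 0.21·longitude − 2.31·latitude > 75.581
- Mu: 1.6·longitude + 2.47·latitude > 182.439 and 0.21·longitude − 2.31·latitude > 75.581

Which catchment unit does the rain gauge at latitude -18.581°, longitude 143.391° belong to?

Eta

1.6·143.391 + 2.47·-18.581 = 183.531, which is > 182.439
0.21·143.391 − 2.31·-18.581 = 73.034, which is < 75.581
This sign pattern matches Eta.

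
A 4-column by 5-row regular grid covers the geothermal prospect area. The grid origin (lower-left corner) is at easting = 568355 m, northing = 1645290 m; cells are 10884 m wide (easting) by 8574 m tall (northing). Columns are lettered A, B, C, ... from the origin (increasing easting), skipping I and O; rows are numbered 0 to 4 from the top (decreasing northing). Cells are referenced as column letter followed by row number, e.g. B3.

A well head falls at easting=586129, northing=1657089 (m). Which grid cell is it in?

B3

Column index: ⌊(586129 − 568355) / 10884⌋ = ⌊1.633⌋ = 1 → column B
Row offset from origin: ⌊(1657089 − 1645290) / 8574⌋ = ⌊1.376⌋ = 1 → row 3 (counted from top)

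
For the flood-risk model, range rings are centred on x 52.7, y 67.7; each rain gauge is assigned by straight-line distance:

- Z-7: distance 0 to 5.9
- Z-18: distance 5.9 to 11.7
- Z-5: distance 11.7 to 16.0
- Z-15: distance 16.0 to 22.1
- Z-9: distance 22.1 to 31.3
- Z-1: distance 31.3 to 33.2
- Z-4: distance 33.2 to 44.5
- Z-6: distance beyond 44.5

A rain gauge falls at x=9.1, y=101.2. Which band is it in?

Z-6

Distance = √((9.1−52.7)² + (101.2−67.7)²) = √(1900.960 + 1122.250) = 54.984.
44.5 ≤ 54.984 < ∞ → Z-6.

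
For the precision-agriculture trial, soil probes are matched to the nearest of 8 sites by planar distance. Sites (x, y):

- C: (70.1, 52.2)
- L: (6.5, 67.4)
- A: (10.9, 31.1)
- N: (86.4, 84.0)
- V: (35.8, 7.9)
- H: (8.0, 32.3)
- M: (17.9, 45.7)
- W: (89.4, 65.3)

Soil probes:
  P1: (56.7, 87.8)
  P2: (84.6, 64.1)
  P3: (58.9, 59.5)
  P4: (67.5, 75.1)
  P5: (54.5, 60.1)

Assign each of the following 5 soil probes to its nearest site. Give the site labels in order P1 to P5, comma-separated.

P1 → N (d²=896.53)
P2 → W (d²=24.48)
P3 → C (d²=178.73)
P4 → N (d²=436.42)
P5 → C (d²=305.77)

N, W, C, N, C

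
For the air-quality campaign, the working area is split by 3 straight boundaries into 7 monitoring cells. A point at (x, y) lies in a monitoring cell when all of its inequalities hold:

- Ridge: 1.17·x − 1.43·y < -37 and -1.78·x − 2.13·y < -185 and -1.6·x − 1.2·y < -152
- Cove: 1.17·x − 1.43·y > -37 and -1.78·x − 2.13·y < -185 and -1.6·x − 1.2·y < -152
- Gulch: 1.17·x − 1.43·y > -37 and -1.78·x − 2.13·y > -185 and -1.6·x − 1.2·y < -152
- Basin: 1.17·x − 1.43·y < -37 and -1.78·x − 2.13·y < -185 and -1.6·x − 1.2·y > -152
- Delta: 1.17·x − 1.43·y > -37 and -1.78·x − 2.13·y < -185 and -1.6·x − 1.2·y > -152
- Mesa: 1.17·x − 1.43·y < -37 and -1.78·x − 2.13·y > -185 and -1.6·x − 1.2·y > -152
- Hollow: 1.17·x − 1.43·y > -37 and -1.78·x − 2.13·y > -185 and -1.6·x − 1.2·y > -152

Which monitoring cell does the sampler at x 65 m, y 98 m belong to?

Ridge

1.17·65 − 1.43·98 = -64.090, which is < -37
-1.78·65 − 2.13·98 = -324.440, which is < -185
-1.6·65 − 1.2·98 = -221.600, which is < -152
This sign pattern matches Ridge.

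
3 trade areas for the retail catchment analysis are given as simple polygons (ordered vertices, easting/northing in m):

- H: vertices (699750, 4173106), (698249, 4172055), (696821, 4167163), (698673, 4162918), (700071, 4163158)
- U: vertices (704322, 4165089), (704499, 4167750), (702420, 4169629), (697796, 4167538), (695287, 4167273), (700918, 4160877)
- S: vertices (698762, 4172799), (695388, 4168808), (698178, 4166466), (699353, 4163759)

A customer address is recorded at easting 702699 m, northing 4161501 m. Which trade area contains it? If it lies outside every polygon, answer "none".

Cast a ray rightward from (702699, 4161501). For each polygon, the edges (by vertex number in listed order) whose endpoints lie on opposite sides of northing = 4161501, where each meets that height, and whether that is right or left of the point:
H: no edge straddles that height → 0 crossings.
U: 5–6 at easting≈700368.6 (left), 6–1 at easting≈701422.3 (left) → 0 crossings.
S: no edge straddles that height → 0 crossings.
All counts are even, so the point lies outside every listed polygon.

none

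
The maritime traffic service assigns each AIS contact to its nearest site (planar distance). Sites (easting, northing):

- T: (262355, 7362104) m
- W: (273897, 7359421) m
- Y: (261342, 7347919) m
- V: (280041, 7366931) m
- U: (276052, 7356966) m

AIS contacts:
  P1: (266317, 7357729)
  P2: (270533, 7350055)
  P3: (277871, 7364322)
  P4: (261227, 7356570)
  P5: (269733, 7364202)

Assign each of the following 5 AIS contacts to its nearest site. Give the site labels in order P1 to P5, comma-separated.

P1 → T (d²=34838069.00)
P2 → U (d²=78221282.00)
P3 → V (d²=11515781.00)
P4 → T (d²=31897540.00)
P5 → W (d²=40196857.00)

T, U, V, T, W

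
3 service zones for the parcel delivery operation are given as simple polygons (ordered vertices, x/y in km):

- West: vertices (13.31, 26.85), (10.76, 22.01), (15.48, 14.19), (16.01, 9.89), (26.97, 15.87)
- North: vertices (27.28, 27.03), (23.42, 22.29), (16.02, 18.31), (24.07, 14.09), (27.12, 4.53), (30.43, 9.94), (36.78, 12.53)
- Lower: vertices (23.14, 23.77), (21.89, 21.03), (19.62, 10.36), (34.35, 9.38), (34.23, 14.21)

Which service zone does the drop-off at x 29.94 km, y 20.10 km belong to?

Cast a ray rightward from (29.94, 20.10). For each polygon, the edges (by vertex number in listed order) whose endpoints lie on opposite sides of y = 20.10, where each meets that height, and whether that is right or left of the point:
West: 2–3 at x≈11.913 (left), 5–1 at x≈21.708 (left) → 0 crossings.
North: 2–3 at x≈19.348 (left), 7–1 at x≈31.820 (right) → 1 crossing.
Lower: 2–3 at x≈21.692 (left), 5–1 at x≈27.397 (left) → 0 crossings.
Only North has an odd count, so the point is inside North.

North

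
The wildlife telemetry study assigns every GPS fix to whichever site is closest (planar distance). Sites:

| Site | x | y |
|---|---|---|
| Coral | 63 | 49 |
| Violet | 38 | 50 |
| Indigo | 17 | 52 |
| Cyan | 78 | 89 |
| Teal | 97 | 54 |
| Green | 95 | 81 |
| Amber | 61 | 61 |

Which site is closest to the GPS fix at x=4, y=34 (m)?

Squared distances to each site:
Coral: 3706.000; Violet: 1412.000; Indigo: 493.000; Cyan: 8501.000; Teal: 9049.000; Green: 10490.000; Amber: 3978.000.
Minimum at Indigo.

Indigo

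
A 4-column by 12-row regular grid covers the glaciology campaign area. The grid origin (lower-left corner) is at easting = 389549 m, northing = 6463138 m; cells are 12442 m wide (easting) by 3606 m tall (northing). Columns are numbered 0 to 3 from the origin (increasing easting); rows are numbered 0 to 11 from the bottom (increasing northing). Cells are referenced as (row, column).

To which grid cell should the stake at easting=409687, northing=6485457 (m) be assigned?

(6, 1)

Column index: ⌊(409687 − 389549) / 12442⌋ = ⌊1.619⌋ = 1
Row offset from origin: ⌊(6485457 − 6463138) / 3606⌋ = ⌊6.189⌋ = 6 → row 6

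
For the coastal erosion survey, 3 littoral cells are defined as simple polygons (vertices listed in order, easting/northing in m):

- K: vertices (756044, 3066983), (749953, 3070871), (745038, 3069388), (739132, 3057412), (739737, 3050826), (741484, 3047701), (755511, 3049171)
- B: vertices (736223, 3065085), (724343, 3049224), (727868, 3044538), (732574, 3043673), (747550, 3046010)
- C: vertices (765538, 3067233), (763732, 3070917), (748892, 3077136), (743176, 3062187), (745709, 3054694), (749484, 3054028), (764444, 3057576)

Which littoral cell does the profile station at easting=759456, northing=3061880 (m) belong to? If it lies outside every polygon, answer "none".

Cast a ray rightward from (759456, 3061880). For each polygon, the edges (by vertex number in listed order) whose endpoints lie on opposite sides of northing = 3061880, where each meets that height, and whether that is right or left of the point:
K: 3–4 at easting≈741335.4 (left), 7–1 at easting≈755891.3 (left) → 0 crossings.
B: 1–2 at easting≈733822.4 (left), 5–1 at easting≈738126.2 (left) → 0 crossings.
C: 4–5 at easting≈743279.8 (left), 7–1 at easting≈764931.6 (right) → 1 crossing.
Only C has an odd count, so the point is inside C.

C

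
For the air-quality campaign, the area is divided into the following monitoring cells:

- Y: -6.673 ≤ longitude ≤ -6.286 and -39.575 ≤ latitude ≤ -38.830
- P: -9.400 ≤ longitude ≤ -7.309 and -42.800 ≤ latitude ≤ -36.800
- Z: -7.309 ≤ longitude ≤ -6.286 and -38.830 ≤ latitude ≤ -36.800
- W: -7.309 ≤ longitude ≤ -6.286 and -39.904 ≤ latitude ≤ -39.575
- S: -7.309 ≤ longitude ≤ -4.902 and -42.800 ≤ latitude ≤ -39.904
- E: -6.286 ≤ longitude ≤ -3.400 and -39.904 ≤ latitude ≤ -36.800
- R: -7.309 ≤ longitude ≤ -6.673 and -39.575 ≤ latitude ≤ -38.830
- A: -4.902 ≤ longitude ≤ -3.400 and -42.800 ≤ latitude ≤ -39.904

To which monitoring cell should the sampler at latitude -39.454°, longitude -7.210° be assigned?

The point has longitude = -7.210 and latitude = -39.454.
Only R satisfies -7.309 ≤ longitude ≤ -6.673 and -39.575 ≤ latitude ≤ -38.830.

R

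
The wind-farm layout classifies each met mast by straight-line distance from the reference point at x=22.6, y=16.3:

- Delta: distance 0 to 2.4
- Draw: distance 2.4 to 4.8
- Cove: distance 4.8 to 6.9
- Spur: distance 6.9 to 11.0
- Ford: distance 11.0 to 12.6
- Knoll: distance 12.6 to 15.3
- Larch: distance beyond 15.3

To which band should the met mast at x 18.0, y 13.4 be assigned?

Distance = √((18.0−22.6)² + (13.4−16.3)²) = √(21.160 + 8.410) = 5.438.
4.8 ≤ 5.438 < 6.9 → Cove.

Cove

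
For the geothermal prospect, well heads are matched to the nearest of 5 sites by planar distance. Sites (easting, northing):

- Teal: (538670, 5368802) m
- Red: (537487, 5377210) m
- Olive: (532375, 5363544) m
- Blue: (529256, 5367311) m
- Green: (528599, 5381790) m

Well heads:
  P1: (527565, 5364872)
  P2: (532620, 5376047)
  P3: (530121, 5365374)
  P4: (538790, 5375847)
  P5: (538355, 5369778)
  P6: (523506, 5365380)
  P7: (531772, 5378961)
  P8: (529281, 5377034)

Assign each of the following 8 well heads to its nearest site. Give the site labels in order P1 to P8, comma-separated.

P1 → Blue (d²=8808202.00)
P2 → Red (d²=25040258.00)
P3 → Blue (d²=4500194.00)
P4 → Red (d²=3555578.00)
P5 → Teal (d²=1051801.00)
P6 → Blue (d²=36791261.00)
P7 → Green (d²=18071170.00)
P8 → Green (d²=23084660.00)

Blue, Red, Blue, Red, Teal, Blue, Green, Green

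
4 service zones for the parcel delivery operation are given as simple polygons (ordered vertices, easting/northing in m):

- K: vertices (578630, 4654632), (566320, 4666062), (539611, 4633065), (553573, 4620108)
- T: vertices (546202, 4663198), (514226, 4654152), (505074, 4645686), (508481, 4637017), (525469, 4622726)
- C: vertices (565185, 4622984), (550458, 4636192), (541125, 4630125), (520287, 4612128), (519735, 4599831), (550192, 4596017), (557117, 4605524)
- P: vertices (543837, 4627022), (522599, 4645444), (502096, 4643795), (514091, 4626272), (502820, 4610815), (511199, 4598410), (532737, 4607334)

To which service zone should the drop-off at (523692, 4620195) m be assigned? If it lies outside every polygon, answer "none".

Cast a ray rightward from (523692, 4620195). For each polygon, the edges (by vertex number in listed order) whose endpoints lie on opposite sides of northing = 4620195, where each meets that height, and whether that is right or left of the point:
K: 3–4 at easting≈553479.3 (right), 4–1 at easting≈553636.1 (right) → 2 crossings.
T: no edge straddles that height → 0 crossings.
C: 3–4 at easting≈529627.5 (right), 7–1 at easting≈563896.2 (right) → 2 crossings.
P: 4–5 at easting≈509659.7 (left), 7–1 at easting≈539988.0 (right) → 1 crossing.
Only P has an odd count, so the point is inside P.

P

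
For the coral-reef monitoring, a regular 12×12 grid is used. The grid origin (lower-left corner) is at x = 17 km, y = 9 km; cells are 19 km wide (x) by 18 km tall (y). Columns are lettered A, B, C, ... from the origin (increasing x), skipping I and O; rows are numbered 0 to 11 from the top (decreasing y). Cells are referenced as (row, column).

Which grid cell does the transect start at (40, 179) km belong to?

Column index: ⌊(40 − 17) / 19⌋ = ⌊1.211⌋ = 1 → column B
Row offset from origin: ⌊(179 − 9) / 18⌋ = ⌊9.444⌋ = 9 → row 2 (counted from top)

(2, B)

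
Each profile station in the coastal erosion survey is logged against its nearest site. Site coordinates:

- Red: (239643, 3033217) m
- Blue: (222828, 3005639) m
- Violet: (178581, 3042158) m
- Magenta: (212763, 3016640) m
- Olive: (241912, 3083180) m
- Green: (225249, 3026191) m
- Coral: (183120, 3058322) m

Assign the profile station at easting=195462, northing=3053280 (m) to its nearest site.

Squared distances to each site:
Red: 2354484730.000; Blue: 3018562837.000; Violet: 408667045.000; Magenta: 1641814201.000; Olive: 3051612500.000; Green: 1621079290.000; Coral: 177746728.000.
Minimum at Coral.

Coral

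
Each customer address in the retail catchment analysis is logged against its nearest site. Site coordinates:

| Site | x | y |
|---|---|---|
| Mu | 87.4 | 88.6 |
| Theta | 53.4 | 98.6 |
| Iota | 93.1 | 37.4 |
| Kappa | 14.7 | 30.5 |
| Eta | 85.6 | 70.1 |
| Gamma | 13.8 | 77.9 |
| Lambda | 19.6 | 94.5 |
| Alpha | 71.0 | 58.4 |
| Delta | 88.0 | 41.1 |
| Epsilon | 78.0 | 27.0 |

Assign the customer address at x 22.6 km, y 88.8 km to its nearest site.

Squared distances to each site:
Mu: 4199.080; Theta: 1044.680; Iota: 7612.210; Kappa: 3461.300; Eta: 4318.690; Gamma: 196.250; Lambda: 41.490; Alpha: 3266.720; Delta: 6552.450; Epsilon: 6888.400.
Minimum at Lambda.

Lambda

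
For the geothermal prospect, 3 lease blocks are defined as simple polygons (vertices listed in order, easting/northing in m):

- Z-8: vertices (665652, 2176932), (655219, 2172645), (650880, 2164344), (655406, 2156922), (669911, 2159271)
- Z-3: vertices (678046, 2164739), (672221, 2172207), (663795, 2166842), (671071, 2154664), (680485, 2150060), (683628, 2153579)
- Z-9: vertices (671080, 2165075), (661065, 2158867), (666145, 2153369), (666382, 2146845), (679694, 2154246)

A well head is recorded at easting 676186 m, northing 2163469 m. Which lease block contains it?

Z-3

Cast a ray rightward from (676186, 2163469). For each polygon, the edges (by vertex number in listed order) whose endpoints lie on opposite sides of northing = 2163469, where each meets that height, and whether that is right or left of the point:
Z-8: 3–4 at easting≈651413.6 (left), 5–1 at easting≈668898.6 (left) → 0 crossings.
Z-3: 3–4 at easting≈665810.3 (left), 6–1 at easting≈678681.2 (right) → 1 crossing.
Z-9: 1–2 at easting≈668489.1 (left), 5–1 at easting≈672357.5 (left) → 0 crossings.
Only Z-3 has an odd count, so the point is inside Z-3.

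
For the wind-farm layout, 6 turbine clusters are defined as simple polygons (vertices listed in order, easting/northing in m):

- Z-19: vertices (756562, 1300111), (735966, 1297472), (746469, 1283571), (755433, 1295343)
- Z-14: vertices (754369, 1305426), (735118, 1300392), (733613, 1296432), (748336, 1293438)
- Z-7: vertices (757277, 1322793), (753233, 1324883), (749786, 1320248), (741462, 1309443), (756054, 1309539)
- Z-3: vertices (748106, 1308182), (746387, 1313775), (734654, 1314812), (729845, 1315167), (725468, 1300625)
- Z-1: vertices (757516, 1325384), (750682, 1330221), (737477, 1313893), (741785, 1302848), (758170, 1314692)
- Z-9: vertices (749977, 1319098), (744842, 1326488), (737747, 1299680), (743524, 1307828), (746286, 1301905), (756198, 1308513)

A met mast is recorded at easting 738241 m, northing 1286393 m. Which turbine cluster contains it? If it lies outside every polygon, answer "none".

Cast a ray rightward from (738241, 1286393). For each polygon, the edges (by vertex number in listed order) whose endpoints lie on opposite sides of northing = 1286393, where each meets that height, and whether that is right or left of the point:
Z-19: 2–3 at easting≈744336.8 (right), 3–4 at easting≈748617.9 (right) → 2 crossings.
Z-14: no edge straddles that height → 0 crossings.
Z-7: no edge straddles that height → 0 crossings.
Z-3: no edge straddles that height → 0 crossings.
Z-1: no edge straddles that height → 0 crossings.
Z-9: no edge straddles that height → 0 crossings.
All counts are even, so the point lies outside every listed polygon.

none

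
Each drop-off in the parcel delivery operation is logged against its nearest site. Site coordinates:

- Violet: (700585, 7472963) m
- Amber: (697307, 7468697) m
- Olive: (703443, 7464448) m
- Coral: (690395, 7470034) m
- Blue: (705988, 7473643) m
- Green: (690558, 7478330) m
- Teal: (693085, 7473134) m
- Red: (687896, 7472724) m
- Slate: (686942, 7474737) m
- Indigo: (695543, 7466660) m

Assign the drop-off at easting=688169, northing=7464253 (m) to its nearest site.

Coral

Squared distances to each site:
Violet: 230021156.000; Amber: 103252180.000; Olive: 233333101.000; Coral: 38375037.000; Blue: 405688861.000; Green: 203869250.000; Teal: 103039217.000; Red: 71832370.000; Slate: 111419785.000; Indigo: 60169525.000.
Minimum at Coral.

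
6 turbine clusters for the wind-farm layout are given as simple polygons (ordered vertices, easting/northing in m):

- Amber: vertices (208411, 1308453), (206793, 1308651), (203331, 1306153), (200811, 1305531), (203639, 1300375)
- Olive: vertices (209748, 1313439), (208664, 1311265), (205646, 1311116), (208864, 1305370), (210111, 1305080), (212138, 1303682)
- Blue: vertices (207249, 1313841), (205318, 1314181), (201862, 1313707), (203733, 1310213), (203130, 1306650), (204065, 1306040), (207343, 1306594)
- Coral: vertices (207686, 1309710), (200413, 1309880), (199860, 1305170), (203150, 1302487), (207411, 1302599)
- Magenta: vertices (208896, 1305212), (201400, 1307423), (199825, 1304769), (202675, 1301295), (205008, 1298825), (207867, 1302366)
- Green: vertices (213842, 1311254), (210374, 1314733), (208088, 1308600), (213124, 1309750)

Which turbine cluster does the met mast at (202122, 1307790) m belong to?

Cast a ray rightward from (202122, 1307790). For each polygon, the edges (by vertex number in listed order) whose endpoints lie on opposite sides of northing = 1307790, where each meets that height, and whether that is right or left of the point:
Amber: 2–3 at easting≈205599.7 (right), 5–1 at easting≈208019.3 (right) → 2 crossings.
Olive: 3–4 at easting≈207508.7 (right), 6–1 at easting≈211131.7 (right) → 2 crossings.
Blue: 4–5 at easting≈203322.9 (right), 7–1 at easting≈207327.5 (right) → 2 crossings.
Coral: 2–3 at easting≈200167.6 (left), 5–1 at easting≈207611.7 (right) → 1 crossing.
Magenta: no edge straddles that height → 0 crossings.
Green: no edge straddles that height → 0 crossings.
Only Coral has an odd count, so the point is inside Coral.

Coral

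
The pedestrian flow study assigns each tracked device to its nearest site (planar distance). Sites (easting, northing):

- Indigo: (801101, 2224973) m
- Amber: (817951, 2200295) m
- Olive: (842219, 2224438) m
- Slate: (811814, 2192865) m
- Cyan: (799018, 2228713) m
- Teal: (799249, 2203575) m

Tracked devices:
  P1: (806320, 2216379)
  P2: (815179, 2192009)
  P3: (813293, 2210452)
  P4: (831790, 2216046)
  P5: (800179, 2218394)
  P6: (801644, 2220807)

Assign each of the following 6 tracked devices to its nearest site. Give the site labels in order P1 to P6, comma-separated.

P1 → Indigo (d²=101094797.00)
P2 → Slate (d²=12055961.00)
P3 → Amber (d²=124861613.00)
P4 → Olive (d²=179189705.00)
P5 → Indigo (d²=44133325.00)
P6 → Indigo (d²=17650405.00)

Indigo, Slate, Amber, Olive, Indigo, Indigo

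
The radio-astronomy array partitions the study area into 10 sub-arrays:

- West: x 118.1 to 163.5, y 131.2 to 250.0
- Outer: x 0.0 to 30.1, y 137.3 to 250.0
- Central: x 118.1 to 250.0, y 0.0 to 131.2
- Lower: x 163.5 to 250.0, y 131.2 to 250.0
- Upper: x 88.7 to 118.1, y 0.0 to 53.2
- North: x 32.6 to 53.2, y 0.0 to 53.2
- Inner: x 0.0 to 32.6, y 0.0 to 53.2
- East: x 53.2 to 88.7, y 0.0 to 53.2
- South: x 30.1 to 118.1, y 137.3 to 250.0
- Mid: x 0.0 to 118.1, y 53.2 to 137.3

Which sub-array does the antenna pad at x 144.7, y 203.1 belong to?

West

The point has x = 144.7 and y = 203.1.
Only West satisfies 118.1 ≤ x ≤ 163.5 and 131.2 ≤ y ≤ 250.0.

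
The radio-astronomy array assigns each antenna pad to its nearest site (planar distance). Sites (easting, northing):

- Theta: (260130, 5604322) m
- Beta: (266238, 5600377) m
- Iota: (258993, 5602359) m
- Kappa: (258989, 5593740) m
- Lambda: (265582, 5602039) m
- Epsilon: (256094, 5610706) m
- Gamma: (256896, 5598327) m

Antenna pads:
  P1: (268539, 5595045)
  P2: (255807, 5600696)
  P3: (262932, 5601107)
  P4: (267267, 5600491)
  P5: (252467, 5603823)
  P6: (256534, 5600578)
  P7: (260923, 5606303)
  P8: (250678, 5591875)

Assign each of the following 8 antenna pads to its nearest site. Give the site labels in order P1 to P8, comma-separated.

Beta, Gamma, Lambda, Beta, Iota, Gamma, Theta, Kappa

P1 → Beta (d²=33724825.00)
P2 → Gamma (d²=6798082.00)
P3 → Lambda (d²=7891124.00)
P4 → Beta (d²=1071837.00)
P5 → Iota (d²=44731972.00)
P6 → Gamma (d²=5198045.00)
P7 → Theta (d²=4553210.00)
P8 → Kappa (d²=72550946.00)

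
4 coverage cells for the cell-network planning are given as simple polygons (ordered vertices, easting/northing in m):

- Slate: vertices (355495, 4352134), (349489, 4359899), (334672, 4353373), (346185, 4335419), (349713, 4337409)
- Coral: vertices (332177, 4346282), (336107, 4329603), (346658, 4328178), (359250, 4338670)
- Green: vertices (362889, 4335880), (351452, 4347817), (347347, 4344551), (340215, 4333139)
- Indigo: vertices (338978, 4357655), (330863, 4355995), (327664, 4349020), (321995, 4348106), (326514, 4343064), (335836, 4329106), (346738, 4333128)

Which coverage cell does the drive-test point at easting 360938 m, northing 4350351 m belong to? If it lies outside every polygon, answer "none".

none

Cast a ray rightward from (360938, 4350351). For each polygon, the edges (by vertex number in listed order) whose endpoints lie on opposite sides of northing = 4350351, where each meets that height, and whether that is right or left of the point:
Slate: 3–4 at easting≈336609.9 (left), 5–1 at easting≈354794.9 (left) → 0 crossings.
Coral: no edge straddles that height → 0 crossings.
Green: no edge straddles that height → 0 crossings.
Indigo: 2–3 at easting≈328274.4 (left), 7–1 at easting≈341288.9 (left) → 0 crossings.
All counts are even, so the point lies outside every listed polygon.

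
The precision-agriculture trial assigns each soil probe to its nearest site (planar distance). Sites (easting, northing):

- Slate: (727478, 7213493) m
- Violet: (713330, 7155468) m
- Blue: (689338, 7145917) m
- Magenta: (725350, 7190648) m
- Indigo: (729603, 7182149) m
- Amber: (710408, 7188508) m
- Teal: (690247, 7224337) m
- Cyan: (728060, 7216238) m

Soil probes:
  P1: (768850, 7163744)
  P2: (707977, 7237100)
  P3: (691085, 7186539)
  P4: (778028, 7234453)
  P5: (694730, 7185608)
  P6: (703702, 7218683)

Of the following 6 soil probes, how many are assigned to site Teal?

P1 → Indigo
P2 → Teal
P3 → Amber
P4 → Cyan
P5 → Amber
P6 → Teal
2 of the 6 go to Teal.

2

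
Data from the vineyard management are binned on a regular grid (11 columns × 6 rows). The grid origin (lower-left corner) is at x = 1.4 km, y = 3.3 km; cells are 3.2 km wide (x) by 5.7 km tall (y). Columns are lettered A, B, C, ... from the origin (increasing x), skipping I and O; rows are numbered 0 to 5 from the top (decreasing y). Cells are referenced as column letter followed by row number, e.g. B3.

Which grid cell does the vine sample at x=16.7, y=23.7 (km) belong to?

E2

Column index: ⌊(16.7 − 1.4) / 3.2⌋ = ⌊4.781⌋ = 4 → column E
Row offset from origin: ⌊(23.7 − 3.3) / 5.7⌋ = ⌊3.579⌋ = 3 → row 2 (counted from top)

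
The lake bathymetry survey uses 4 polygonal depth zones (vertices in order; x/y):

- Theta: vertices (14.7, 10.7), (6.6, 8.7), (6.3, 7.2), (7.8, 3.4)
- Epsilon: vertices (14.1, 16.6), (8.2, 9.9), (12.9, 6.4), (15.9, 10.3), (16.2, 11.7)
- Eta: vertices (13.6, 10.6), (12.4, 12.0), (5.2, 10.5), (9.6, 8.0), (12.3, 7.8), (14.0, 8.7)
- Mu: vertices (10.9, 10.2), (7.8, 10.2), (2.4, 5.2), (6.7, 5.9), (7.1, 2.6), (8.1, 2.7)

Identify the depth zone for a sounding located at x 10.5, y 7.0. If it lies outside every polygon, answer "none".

Theta

Cast a ray rightward from (10.5, 7.0). For each polygon, the edges (by vertex number in listed order) whose endpoints lie on opposite sides of y = 7.0, where each meets that height, and whether that is right or left of the point:
Theta: 3–4 at x≈6.38 (left), 4–1 at x≈11.20 (right) → 1 crossing.
Epsilon: 2–3 at x≈12.09 (right), 3–4 at x≈13.36 (right) → 2 crossings.
Eta: no edge straddles that height → 0 crossings.
Mu: 2–3 at x≈4.34 (left), 6–1 at x≈9.71 (left) → 0 crossings.
Only Theta has an odd count, so the point is inside Theta.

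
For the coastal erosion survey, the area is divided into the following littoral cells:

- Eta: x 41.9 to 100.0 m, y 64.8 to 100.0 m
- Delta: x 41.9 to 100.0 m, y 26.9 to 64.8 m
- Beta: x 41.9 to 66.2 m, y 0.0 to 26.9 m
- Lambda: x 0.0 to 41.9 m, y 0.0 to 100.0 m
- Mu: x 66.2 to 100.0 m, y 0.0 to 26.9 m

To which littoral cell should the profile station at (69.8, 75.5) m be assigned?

Eta

The point has x = 69.8 and y = 75.5.
Only Eta satisfies 41.9 ≤ x ≤ 100.0 and 64.8 ≤ y ≤ 100.0.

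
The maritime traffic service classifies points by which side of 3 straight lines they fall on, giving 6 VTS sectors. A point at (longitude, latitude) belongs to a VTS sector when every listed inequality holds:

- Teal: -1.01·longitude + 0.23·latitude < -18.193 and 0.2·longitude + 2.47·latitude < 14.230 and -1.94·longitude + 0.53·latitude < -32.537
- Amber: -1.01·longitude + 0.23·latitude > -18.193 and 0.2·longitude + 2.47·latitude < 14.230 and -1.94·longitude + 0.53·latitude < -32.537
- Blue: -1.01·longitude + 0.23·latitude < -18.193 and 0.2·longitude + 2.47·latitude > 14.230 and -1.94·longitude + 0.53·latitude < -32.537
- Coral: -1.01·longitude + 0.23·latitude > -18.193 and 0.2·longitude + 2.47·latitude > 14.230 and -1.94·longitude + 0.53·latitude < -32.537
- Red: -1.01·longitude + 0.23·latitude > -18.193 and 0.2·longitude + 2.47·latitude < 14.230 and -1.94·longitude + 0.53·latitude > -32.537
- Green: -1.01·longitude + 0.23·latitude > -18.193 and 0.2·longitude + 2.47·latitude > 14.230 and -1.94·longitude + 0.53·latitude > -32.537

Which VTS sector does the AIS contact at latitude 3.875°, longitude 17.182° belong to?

-1.01·17.182 + 0.23·3.875 = -16.463, which is > -18.193
0.2·17.182 + 2.47·3.875 = 13.008, which is < 14.230
-1.94·17.182 + 0.53·3.875 = -31.279, which is > -32.537
This sign pattern matches Red.

Red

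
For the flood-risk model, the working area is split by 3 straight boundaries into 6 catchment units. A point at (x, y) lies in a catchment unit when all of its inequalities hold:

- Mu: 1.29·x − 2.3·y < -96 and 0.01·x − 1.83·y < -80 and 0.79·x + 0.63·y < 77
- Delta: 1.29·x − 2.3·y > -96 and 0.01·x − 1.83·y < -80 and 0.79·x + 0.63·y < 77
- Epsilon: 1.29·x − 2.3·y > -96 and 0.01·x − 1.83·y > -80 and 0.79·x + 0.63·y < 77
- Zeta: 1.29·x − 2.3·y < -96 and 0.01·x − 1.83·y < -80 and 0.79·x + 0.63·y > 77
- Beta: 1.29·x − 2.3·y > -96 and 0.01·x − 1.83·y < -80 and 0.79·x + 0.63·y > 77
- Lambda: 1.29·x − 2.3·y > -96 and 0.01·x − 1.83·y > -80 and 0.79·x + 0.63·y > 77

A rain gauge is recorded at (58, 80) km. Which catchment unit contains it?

1.29·58 − 2.3·80 = -109.180, which is < -96
0.01·58 − 1.83·80 = -145.820, which is < -80
0.79·58 + 0.63·80 = 96.220, which is > 77
This sign pattern matches Zeta.

Zeta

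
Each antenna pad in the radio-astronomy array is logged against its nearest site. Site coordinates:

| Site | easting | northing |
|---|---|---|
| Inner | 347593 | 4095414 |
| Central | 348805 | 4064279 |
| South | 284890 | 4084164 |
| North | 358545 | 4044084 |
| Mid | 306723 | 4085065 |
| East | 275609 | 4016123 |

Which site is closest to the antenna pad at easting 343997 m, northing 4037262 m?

Squared distances to each site:
Inner: 3394586320.000; Central: 753035153.000; South: 5693435053.000; North: 258183988.000; Mid: 3674477885.000; East: 5123775865.000.
Minimum at North.

North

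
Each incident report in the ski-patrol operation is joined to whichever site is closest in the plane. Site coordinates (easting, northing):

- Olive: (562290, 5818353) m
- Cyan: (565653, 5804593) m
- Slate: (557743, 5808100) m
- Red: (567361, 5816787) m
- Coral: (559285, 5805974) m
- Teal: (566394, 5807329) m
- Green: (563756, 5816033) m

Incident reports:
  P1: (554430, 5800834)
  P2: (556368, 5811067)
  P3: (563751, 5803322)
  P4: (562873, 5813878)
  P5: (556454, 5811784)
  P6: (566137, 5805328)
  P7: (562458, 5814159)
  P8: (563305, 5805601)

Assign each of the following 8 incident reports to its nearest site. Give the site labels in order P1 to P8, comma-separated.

P1 → Coral (d²=49990625.00)
P2 → Slate (d²=10693714.00)
P3 → Cyan (d²=5233045.00)
P4 → Green (d²=5423714.00)
P5 → Slate (d²=15233377.00)
P6 → Cyan (d²=774481.00)
P7 → Green (d²=5196680.00)
P8 → Cyan (d²=6529168.00)

Coral, Slate, Cyan, Green, Slate, Cyan, Green, Cyan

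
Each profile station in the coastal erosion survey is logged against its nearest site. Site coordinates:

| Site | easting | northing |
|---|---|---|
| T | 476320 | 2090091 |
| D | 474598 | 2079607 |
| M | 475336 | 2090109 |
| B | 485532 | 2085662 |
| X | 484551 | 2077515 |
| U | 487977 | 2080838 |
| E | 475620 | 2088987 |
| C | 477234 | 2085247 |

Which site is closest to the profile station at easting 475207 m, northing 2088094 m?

Squared distances to each site:
T: 5226778.000; D: 72400050.000; M: 4076866.000; B: 112520249.000; X: 199225577.000; U: 215722436.000; E: 968018.000; C: 12214138.000.
Minimum at E.

E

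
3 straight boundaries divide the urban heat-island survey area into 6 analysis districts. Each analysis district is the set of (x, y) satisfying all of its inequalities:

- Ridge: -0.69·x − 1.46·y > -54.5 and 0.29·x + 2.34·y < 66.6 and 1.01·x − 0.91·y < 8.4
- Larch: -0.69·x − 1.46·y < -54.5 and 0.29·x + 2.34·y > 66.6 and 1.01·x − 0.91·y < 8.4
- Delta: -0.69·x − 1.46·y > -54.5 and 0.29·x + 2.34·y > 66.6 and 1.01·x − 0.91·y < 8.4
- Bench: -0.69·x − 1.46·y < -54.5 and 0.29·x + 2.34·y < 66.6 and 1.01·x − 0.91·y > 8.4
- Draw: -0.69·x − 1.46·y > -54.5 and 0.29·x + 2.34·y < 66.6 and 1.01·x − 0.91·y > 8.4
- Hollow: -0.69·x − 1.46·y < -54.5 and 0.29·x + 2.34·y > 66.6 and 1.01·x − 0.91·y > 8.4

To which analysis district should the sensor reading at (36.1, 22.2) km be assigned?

Bench

-0.69·36.1 − 1.46·22.2 = -57.321, which is < -54.5
0.29·36.1 + 2.34·22.2 = 62.417, which is < 66.6
1.01·36.1 − 0.91·22.2 = 16.259, which is > 8.4
This sign pattern matches Bench.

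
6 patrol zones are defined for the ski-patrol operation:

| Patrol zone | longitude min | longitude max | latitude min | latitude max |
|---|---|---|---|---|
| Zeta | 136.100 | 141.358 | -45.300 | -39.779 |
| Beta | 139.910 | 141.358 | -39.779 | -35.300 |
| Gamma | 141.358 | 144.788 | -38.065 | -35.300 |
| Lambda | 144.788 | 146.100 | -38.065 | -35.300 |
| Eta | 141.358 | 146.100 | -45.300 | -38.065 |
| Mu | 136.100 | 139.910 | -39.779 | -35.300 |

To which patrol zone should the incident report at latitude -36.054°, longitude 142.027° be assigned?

Gamma

The point has longitude = 142.027 and latitude = -36.054.
Only Gamma satisfies 141.358 ≤ longitude ≤ 144.788 and -38.065 ≤ latitude ≤ -35.300.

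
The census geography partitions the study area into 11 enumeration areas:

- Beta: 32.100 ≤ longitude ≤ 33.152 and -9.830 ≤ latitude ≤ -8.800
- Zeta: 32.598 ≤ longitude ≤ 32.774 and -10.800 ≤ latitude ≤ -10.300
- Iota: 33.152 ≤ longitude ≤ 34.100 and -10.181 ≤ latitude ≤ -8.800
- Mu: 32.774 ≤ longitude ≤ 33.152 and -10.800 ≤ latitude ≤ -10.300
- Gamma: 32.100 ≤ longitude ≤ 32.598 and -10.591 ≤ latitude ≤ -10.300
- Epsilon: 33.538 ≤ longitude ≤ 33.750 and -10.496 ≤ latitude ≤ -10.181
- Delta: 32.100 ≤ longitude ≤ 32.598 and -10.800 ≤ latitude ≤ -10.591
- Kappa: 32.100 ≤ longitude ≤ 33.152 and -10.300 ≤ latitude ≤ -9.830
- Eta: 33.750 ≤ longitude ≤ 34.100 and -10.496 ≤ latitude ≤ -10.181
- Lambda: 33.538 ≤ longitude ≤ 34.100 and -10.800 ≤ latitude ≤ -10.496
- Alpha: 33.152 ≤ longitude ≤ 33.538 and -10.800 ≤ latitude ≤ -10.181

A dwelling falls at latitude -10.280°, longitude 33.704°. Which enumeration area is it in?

The point has longitude = 33.704 and latitude = -10.280.
Only Epsilon satisfies 33.538 ≤ longitude ≤ 33.750 and -10.496 ≤ latitude ≤ -10.181.

Epsilon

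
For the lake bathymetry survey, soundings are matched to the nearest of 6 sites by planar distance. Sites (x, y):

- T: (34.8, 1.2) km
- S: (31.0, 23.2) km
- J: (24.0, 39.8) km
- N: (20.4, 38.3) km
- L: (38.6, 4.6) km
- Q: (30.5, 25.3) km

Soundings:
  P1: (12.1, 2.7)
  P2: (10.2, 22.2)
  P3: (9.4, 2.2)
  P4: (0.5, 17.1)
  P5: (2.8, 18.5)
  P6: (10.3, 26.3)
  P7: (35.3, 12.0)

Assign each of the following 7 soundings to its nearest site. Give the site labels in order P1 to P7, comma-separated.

P1 → T (d²=517.54)
P2 → N (d²=363.25)
P3 → T (d²=646.16)
P4 → N (d²=845.45)
P5 → N (d²=701.80)
P6 → N (d²=246.01)
P7 → L (d²=65.65)

T, N, T, N, N, N, L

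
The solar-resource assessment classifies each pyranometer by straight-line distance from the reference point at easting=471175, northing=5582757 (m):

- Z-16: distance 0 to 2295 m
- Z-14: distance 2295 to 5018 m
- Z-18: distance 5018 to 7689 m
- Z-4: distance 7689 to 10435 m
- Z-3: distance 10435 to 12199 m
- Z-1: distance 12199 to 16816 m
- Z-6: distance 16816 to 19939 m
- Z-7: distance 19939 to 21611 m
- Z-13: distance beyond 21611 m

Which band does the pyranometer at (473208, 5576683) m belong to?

Distance = √((473208−471175)² + (5576683−5582757)²) = √(4133089.000 + 36893476.000) = 6405.198 m.
5018 ≤ 6405.198 < 7689 → Z-18.

Z-18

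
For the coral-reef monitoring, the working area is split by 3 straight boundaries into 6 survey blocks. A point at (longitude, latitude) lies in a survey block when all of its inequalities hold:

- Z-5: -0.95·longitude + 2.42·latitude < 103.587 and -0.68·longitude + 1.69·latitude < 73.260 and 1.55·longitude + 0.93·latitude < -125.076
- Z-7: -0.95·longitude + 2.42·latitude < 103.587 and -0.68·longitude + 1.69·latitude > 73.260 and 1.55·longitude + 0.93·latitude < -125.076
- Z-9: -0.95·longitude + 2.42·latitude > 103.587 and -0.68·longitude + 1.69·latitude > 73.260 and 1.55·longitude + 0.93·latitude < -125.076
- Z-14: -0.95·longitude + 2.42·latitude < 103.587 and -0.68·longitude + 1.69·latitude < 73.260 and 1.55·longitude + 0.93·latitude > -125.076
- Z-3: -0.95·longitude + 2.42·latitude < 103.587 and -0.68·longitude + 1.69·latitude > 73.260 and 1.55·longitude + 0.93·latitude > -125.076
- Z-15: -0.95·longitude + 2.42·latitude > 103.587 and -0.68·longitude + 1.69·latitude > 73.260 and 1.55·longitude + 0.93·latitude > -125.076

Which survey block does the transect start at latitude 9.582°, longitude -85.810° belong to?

Z-15

-0.95·-85.810 + 2.42·9.582 = 104.708, which is > 103.587
-0.68·-85.810 + 1.69·9.582 = 74.544, which is > 73.260
1.55·-85.810 + 0.93·9.582 = -124.094, which is > -125.076
This sign pattern matches Z-15.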